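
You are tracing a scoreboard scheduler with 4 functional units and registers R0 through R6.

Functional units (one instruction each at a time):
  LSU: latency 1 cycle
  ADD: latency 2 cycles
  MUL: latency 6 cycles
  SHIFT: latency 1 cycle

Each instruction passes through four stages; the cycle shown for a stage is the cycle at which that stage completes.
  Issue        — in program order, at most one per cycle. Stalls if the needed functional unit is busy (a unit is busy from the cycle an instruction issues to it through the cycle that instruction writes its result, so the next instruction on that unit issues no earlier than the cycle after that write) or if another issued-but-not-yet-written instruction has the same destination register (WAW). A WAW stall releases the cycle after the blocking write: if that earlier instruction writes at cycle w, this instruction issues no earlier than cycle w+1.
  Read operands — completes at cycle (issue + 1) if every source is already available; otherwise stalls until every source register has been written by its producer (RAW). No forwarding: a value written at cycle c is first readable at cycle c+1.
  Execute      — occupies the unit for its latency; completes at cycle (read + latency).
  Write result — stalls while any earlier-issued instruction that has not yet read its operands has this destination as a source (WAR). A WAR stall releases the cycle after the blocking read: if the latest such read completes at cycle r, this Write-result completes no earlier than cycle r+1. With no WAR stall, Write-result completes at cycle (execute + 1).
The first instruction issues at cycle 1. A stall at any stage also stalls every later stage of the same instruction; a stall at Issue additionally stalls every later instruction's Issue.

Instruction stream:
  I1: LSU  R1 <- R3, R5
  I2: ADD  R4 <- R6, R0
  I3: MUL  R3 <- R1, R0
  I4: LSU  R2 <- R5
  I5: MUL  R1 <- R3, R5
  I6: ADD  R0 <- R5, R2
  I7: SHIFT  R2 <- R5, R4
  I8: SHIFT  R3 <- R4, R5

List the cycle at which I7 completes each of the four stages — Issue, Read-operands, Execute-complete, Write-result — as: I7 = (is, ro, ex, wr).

t=1  issue I1 (LSU)
t=2  I1 read-ops, issue I2 (ADD)
t=3  I1 finished on LSU, I2 read-ops, issue I3 (MUL)
t=4  I1→R1
t=5  I2 finished on ADD, I3 read-ops, issue I4 (LSU)
t=6  I2→R4, I4 read-ops
t=7  I4 finished on LSU
t=8  I4→R2
t=11  I3 finished on MUL
t=12  I3→R3
t=13  issue I5 (MUL)
t=14  I5 read-ops, issue I6 (ADD)
t=15  I6 read-ops, issue I7 (SHIFT)
t=16  I7 read-ops
t=17  I6 finished on ADD, I7 finished on SHIFT
t=18  I6→R0, I7→R2
t=19  issue I8 (SHIFT)
t=20  I5 finished on MUL, I8 read-ops
t=21  I5→R1, I8 finished on SHIFT
t=22  I8→R3

I7 = (15, 16, 17, 18)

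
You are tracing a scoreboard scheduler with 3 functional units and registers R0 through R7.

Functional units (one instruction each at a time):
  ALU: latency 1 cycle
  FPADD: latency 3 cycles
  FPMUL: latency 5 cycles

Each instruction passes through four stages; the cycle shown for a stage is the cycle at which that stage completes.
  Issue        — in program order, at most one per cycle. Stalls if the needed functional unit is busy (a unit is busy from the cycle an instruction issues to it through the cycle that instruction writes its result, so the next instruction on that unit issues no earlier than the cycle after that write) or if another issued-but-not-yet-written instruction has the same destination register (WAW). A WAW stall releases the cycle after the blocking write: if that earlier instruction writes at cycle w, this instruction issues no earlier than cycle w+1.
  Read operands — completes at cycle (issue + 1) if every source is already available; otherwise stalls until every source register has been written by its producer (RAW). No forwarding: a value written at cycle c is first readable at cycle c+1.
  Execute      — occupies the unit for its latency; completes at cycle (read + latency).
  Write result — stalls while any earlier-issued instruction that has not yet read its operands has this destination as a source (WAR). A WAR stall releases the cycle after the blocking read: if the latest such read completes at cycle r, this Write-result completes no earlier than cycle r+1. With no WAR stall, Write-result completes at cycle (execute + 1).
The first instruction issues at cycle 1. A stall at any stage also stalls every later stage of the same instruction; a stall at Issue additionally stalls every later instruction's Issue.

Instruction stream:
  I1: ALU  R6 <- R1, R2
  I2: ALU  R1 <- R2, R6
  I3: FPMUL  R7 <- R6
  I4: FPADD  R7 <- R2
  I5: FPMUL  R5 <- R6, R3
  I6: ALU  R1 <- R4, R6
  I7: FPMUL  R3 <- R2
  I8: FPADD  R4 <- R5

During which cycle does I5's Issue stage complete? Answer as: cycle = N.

c1: I1 dispatched to ALU
c2: I1 operands ready
c3: I1 complete
c4: R6←I1
c5: I2 dispatched to ALU
c6: I2 operands ready, I3 dispatched to FPMUL
c7: I2 complete, I3 operands ready
c8: R1←I2
c12: I3 complete
c13: R7←I3
c14: I4 dispatched to FPADD
c15: I4 operands ready, I5 dispatched to FPMUL
c16: I5 operands ready, I6 dispatched to ALU
c17: I6 operands ready
c18: I4 complete, I6 complete
c19: R7←I4, R1←I6
c21: I5 complete
c22: R5←I5
c23: I7 dispatched to FPMUL
c24: I7 operands ready, I8 dispatched to FPADD
c25: I8 operands ready
c28: I8 complete
c29: I7 complete, R4←I8
c30: R3←I7

cycle = 15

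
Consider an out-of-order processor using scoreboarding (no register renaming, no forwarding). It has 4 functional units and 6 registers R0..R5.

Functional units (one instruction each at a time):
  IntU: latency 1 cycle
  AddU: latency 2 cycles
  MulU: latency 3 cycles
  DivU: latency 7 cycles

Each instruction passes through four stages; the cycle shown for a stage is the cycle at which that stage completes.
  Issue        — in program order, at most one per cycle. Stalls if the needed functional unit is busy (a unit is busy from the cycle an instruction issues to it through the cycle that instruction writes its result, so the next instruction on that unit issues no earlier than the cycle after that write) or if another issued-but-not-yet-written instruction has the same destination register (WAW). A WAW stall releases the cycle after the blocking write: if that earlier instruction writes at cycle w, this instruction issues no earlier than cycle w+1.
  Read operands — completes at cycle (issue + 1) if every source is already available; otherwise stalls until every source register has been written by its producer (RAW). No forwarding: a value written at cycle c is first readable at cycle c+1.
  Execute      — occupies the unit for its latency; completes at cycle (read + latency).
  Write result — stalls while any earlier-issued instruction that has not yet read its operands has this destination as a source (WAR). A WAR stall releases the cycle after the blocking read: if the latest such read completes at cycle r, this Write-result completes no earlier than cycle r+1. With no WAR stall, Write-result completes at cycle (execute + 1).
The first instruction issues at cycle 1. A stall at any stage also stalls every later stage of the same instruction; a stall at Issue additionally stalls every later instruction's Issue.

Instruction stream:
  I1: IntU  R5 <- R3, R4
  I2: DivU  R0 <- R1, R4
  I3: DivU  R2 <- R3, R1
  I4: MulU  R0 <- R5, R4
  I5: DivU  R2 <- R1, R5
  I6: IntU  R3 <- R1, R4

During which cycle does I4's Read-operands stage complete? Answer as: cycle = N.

t=1  I1 dispatched to IntU
t=2  I1 operands ready; I2 dispatched to DivU
t=3  I1 complete; I2 operands ready
t=4  R5←I1
t=10  I2 complete
t=11  R0←I2
t=12  I3 dispatched to DivU
t=13  I3 operands ready; I4 dispatched to MulU
t=14  I4 operands ready
t=17  I4 complete
t=18  R0←I4
t=20  I3 complete
t=21  R2←I3
t=22  I5 dispatched to DivU
t=23  I5 operands ready; I6 dispatched to IntU
t=24  I6 operands ready
t=25  I6 complete
t=26  R3←I6
t=30  I5 complete
t=31  R2←I5

cycle = 14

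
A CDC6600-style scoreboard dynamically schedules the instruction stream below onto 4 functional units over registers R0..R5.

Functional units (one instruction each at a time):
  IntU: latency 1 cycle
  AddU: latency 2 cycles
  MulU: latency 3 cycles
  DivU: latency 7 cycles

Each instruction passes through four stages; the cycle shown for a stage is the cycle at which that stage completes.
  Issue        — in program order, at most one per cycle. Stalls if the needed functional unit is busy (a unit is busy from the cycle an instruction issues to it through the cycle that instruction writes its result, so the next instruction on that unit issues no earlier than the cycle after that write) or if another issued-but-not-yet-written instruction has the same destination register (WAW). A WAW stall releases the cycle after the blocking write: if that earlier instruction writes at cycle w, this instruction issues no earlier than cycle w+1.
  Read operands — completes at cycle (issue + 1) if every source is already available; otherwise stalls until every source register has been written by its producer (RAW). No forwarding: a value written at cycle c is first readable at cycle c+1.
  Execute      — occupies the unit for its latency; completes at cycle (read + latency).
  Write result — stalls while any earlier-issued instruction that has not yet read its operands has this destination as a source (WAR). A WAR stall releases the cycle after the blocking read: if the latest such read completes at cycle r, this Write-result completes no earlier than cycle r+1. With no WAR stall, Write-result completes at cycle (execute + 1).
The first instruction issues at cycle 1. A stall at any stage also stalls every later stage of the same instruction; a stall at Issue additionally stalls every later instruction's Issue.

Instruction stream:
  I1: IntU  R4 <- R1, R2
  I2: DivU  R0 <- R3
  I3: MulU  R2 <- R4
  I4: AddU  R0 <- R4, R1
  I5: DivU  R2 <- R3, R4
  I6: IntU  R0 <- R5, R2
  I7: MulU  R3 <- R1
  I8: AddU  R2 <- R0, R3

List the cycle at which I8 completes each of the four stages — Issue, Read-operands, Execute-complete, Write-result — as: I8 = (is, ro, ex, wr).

t=1  I1→IntU
t=2  I1 RO, I2→DivU
t=3  I1 EX, I2 RO, I3→MulU
t=4  I1 WR R4
t=5  I3 RO
t=8  I3 EX
t=9  I3 WR R2
t=10  I2 EX
t=11  I2 WR R0
t=12  I4→AddU
t=13  I4 RO, I5→DivU
t=14  I5 RO
t=15  I4 EX
t=16  I4 WR R0
t=17  I6→IntU
t=18  I7→MulU
t=19  I7 RO
t=21  I5 EX
t=22  I5 WR R2, I7 EX
t=23  I6 RO, I7 WR R3, I8→AddU
t=24  I6 EX
t=25  I6 WR R0
t=26  I8 RO
t=28  I8 EX
t=29  I8 WR R2

I8 = (23, 26, 28, 29)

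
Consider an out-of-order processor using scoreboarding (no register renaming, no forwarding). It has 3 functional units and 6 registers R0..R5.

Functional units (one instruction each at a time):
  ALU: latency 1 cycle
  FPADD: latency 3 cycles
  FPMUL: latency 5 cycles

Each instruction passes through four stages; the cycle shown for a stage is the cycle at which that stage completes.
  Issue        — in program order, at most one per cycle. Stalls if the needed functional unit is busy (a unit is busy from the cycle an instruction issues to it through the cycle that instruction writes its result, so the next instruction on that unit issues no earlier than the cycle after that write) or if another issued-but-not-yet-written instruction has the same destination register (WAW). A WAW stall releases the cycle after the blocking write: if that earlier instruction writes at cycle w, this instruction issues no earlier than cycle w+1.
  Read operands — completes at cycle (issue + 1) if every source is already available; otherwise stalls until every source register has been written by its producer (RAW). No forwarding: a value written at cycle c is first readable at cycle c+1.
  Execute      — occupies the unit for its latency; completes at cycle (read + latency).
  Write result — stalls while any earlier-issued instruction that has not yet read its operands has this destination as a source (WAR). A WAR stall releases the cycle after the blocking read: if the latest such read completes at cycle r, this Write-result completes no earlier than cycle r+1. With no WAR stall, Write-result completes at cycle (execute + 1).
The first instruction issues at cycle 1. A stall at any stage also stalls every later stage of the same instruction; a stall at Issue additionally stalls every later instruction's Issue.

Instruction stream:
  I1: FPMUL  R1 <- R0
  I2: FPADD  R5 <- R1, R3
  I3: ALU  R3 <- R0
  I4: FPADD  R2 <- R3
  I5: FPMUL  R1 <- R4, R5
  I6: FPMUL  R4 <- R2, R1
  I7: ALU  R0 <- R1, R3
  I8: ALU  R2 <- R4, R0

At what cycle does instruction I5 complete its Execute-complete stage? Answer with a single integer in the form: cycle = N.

1) issue 1, read 2, done 7, write 8
2) issue 2, read 9, done 12, write 13  <RAW R1: wait I1 write@8>
3) issue 3, read 4, done 5, write 10  <WAR R3: wait I2 read@9>
4) issue 14, read 15, done 18, write 19  <struct: FPADD busy until I2 writes@13>
5) issue 15, read 16, done 21, write 22
6) issue 23, read 24, done 29, write 30  <struct: FPMUL busy until I5 writes@22>
7) issue 24, read 25, done 26, write 27
8) issue 28, read 31, done 32, write 33  <struct: ALU busy until I7 writes@27 / RAW R4: wait I6 write@30>

cycle = 21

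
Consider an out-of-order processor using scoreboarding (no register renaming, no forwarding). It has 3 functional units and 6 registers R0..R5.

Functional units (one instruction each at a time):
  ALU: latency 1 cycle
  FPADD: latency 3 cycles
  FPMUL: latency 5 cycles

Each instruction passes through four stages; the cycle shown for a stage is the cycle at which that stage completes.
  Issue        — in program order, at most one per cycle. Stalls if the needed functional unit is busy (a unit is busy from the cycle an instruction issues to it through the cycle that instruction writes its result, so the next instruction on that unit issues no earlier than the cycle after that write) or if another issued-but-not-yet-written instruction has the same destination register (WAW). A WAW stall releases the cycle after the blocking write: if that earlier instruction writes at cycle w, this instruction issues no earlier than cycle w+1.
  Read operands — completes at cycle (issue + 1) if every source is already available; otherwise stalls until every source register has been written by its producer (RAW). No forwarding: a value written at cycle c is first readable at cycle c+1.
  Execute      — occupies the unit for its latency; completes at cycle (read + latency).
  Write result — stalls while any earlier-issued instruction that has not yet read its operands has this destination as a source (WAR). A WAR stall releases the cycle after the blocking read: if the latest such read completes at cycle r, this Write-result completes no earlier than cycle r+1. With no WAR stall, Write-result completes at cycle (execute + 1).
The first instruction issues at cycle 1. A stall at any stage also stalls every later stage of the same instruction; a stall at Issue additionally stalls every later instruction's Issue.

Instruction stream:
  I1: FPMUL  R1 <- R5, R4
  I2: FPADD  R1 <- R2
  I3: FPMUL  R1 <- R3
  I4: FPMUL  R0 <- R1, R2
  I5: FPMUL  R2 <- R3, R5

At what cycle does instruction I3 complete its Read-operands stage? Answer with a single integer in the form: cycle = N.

cycle 1: issue I1 (FPMUL)
cycle 2: I1 read-ops
cycle 7: I1 finished on FPMUL
cycle 8: I1→R1
cycle 9: issue I2 (FPADD)
cycle 10: I2 read-ops
cycle 13: I2 finished on FPADD
cycle 14: I2→R1
cycle 15: issue I3 (FPMUL)
cycle 16: I3 read-ops
cycle 21: I3 finished on FPMUL
cycle 22: I3→R1
cycle 23: issue I4 (FPMUL)
cycle 24: I4 read-ops
cycle 29: I4 finished on FPMUL
cycle 30: I4→R0
cycle 31: issue I5 (FPMUL)
cycle 32: I5 read-ops
cycle 37: I5 finished on FPMUL
cycle 38: I5→R2

cycle = 16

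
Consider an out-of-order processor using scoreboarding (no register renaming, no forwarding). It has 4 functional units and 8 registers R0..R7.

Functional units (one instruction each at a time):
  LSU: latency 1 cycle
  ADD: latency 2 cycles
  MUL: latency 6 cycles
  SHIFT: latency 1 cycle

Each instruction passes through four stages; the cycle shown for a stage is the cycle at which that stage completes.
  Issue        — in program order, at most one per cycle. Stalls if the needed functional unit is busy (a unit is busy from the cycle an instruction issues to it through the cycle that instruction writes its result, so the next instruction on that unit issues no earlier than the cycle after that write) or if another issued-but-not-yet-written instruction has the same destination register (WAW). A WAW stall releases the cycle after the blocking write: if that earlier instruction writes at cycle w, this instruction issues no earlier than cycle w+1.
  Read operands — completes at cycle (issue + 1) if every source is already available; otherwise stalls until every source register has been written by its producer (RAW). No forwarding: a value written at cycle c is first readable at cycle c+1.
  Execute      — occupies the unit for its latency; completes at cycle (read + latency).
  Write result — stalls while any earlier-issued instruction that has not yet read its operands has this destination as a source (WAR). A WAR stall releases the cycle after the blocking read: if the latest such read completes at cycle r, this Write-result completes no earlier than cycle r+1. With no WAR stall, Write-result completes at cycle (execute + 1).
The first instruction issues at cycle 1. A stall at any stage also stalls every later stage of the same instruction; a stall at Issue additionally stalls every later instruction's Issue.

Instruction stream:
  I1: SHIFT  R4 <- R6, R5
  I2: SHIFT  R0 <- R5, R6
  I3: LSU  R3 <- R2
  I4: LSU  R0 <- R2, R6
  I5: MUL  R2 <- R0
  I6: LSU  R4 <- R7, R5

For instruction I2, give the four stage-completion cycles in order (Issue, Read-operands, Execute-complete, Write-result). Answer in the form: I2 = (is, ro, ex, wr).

I1  is:1  ro:2  ex:3  wr:4
I2  is:5  ro:6  ex:7  wr:8  — struct: SHIFT busy until I1 writes@4
I3  is:6  ro:7  ex:8  wr:9
I4  is:10  ro:11  ex:12  wr:13  — struct: LSU busy until I3 writes@9
I5  is:11  ro:14  ex:20  wr:21  — RAW R0: wait I4 write@13
I6  is:14  ro:15  ex:16  wr:17  — struct: LSU busy until I4 writes@13

I2 = (5, 6, 7, 8)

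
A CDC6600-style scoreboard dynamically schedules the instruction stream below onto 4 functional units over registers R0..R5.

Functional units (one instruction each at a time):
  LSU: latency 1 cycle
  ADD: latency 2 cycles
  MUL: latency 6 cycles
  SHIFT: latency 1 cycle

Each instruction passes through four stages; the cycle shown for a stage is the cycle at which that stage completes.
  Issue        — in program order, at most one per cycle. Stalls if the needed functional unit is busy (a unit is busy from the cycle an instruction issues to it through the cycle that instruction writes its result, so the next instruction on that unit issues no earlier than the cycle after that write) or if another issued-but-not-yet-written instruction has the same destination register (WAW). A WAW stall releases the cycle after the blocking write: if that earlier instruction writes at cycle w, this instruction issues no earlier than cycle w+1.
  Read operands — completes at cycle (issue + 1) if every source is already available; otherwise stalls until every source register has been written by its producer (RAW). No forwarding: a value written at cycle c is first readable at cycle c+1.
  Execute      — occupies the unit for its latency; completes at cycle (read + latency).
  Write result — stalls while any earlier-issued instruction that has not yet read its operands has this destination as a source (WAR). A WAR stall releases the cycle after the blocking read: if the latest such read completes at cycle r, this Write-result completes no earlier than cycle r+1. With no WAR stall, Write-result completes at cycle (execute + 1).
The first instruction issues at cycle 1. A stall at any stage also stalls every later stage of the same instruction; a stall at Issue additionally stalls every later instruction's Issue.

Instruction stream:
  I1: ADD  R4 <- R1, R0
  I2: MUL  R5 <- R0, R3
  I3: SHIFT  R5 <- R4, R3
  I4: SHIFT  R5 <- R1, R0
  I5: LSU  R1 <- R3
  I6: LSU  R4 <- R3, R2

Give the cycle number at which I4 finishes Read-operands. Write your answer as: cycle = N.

cycle = 16

c1: issue I1 (ADD)
c2: I1 read-ops, issue I2 (MUL)
c3: I2 read-ops
c4: I1 finished on ADD
c5: I1→R4
c9: I2 finished on MUL
c10: I2→R5
c11: issue I3 (SHIFT)
c12: I3 read-ops
c13: I3 finished on SHIFT
c14: I3→R5
c15: issue I4 (SHIFT)
c16: I4 read-ops, issue I5 (LSU)
c17: I4 finished on SHIFT, I5 read-ops
c18: I4→R5, I5 finished on LSU
c19: I5→R1
c20: issue I6 (LSU)
c21: I6 read-ops
c22: I6 finished on LSU
c23: I6→R4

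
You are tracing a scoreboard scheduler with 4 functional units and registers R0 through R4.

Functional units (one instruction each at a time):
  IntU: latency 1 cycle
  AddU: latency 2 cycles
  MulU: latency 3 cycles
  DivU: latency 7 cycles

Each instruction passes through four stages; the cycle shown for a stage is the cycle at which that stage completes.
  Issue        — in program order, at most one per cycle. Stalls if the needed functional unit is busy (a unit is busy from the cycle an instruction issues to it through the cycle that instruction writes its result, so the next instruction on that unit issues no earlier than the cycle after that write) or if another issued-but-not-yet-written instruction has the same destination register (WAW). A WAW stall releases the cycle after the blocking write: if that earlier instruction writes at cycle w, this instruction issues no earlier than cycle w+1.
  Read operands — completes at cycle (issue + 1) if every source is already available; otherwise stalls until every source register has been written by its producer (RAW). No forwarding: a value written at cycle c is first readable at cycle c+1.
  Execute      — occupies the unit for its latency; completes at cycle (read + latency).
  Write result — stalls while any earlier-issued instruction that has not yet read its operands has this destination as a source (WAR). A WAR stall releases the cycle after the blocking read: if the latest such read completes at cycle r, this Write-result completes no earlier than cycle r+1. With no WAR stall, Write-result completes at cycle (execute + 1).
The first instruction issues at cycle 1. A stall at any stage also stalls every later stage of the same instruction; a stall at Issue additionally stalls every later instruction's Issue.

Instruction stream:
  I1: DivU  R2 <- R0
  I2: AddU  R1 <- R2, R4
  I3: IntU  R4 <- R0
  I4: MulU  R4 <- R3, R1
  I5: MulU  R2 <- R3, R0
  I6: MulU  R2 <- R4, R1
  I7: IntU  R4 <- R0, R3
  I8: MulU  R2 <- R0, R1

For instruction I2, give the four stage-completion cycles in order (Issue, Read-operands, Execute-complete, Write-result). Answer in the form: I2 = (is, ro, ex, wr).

I2 = (2, 11, 13, 14)

I1  is:1  ro:2  ex:9  wr:10
I2  is:2  ro:11  ex:13  wr:14  — RAW R2: wait I1 write@10
I3  is:3  ro:4  ex:5  wr:12  — WAR R4: wait I2 read@11
I4  is:13  ro:15  ex:18  wr:19  — WAW R4: wait I3 write@12, RAW R1: wait I2 write@14
I5  is:20  ro:21  ex:24  wr:25  — struct: MulU busy until I4 writes@19
I6  is:26  ro:27  ex:30  wr:31  — struct: MulU busy until I5 writes@25
I7  is:27  ro:28  ex:29  wr:30
I8  is:32  ro:33  ex:36  wr:37  — struct: MulU busy until I6 writes@31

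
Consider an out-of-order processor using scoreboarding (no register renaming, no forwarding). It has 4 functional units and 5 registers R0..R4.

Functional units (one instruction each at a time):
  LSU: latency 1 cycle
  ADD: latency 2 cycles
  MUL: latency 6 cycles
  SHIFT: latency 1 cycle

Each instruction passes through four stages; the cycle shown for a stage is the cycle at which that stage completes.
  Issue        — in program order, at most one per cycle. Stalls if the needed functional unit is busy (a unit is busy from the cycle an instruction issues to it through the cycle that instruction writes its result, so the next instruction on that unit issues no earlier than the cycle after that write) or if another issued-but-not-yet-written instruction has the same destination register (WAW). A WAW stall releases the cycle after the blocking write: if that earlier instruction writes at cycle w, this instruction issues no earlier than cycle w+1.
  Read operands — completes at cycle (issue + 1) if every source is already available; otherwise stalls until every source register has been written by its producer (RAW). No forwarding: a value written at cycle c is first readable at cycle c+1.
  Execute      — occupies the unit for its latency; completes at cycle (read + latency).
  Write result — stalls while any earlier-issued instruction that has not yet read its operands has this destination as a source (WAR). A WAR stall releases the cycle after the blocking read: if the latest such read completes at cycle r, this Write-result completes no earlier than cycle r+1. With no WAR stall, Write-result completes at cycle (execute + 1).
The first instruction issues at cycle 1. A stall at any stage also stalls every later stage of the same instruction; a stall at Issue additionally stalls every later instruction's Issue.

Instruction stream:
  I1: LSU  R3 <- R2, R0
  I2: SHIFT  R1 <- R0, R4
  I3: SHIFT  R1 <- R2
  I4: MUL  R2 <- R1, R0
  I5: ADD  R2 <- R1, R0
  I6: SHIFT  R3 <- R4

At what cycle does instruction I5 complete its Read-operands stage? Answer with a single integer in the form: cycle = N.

cycle 1: I1→LSU
cycle 2: I1 RO; I2→SHIFT
cycle 3: I1 EX; I2 RO
cycle 4: I1 WR R3; I2 EX
cycle 5: I2 WR R1
cycle 6: I3→SHIFT
cycle 7: I3 RO; I4→MUL
cycle 8: I3 EX
cycle 9: I3 WR R1
cycle 10: I4 RO
cycle 16: I4 EX
cycle 17: I4 WR R2
cycle 18: I5→ADD
cycle 19: I5 RO; I6→SHIFT
cycle 20: I6 RO
cycle 21: I5 EX; I6 EX
cycle 22: I5 WR R2; I6 WR R3

cycle = 19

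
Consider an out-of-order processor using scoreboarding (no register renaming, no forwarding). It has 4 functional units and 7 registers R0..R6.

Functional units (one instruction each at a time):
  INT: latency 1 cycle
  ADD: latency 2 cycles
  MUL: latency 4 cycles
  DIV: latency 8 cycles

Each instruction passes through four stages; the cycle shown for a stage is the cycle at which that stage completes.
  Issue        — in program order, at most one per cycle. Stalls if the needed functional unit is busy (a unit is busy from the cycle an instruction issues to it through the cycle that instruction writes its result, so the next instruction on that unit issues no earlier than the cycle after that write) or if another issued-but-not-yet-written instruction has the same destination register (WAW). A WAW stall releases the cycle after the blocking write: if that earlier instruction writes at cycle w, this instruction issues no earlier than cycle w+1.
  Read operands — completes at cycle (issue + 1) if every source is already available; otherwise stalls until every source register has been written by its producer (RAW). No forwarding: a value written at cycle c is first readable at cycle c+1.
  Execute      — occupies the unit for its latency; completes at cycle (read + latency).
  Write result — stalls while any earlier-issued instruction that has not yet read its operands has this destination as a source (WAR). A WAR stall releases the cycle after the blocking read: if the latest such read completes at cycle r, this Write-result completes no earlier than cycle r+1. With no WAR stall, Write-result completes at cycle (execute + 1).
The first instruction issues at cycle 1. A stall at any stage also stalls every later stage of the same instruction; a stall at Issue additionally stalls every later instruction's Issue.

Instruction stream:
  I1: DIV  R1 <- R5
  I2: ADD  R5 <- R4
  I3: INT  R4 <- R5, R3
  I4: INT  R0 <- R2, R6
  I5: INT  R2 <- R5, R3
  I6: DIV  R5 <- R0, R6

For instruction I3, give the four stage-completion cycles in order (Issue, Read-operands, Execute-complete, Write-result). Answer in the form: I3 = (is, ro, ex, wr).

[I1] 1/2/10/11
[I2] 2/3/5/6
[I3] 3/7/8/9  (RAW R5: wait I2 write@6)
[I4] 10/11/12/13  (struct: INT busy until I3 writes@9)
[I5] 14/15/16/17  (struct: INT busy until I4 writes@13)
[I6] 15/16/24/25

I3 = (3, 7, 8, 9)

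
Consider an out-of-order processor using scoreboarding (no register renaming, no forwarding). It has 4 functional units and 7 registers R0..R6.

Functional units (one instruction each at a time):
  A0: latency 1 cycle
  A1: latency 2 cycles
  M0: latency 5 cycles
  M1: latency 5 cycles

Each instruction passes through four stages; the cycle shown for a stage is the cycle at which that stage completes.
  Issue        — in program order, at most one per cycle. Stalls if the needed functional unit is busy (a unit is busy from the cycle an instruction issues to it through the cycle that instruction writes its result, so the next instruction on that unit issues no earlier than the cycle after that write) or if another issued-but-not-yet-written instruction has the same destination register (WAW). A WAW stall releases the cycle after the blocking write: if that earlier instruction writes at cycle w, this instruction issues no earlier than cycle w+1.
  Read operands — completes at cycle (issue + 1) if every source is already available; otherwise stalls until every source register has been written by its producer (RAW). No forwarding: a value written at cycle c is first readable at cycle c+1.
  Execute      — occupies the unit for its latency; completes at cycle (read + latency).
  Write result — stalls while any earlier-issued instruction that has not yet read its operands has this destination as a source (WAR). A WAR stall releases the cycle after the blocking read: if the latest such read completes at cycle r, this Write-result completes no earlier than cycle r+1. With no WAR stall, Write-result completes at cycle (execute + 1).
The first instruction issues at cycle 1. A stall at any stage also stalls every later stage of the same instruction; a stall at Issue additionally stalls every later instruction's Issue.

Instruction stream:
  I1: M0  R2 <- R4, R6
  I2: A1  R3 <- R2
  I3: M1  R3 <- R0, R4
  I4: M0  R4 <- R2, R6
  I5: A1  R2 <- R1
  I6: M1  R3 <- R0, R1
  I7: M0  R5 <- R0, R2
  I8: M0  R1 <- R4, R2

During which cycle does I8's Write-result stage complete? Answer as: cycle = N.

cycle = 37

[I1] 1/2/7/8
[I2] 2/9/11/12  (RAW R2: wait I1 write@8)
[I3] 13/14/19/20  (WAW R3: wait I2 write@12)
[I4] 14/15/20/21
[I5] 15/16/18/19
[I6] 21/22/27/28  (struct: M1 busy until I3 writes@20)
[I7] 22/23/28/29
[I8] 30/31/36/37  (struct: M0 busy until I7 writes@29)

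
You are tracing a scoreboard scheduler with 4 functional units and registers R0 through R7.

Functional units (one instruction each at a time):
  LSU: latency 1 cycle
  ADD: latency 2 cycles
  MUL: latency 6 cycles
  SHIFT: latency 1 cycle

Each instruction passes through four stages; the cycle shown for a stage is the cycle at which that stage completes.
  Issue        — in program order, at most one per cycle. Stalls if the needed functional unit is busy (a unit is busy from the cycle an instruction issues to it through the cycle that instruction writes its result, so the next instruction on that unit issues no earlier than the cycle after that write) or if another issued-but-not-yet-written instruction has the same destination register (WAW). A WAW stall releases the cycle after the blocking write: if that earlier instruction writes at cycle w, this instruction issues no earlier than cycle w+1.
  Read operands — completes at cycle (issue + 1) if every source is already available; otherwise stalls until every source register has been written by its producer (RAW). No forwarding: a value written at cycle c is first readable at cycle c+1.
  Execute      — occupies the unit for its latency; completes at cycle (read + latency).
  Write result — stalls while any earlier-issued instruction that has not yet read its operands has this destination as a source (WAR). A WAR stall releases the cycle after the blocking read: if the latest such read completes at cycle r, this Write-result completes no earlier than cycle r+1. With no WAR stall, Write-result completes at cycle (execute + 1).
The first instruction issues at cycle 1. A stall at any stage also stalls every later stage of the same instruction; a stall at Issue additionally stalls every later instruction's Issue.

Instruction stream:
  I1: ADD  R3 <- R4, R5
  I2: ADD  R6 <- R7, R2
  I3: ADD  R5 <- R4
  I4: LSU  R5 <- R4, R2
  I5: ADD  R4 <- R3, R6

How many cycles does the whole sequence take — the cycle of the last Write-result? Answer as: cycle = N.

cycle = 21

cycle 1: I1→ADD
cycle 2: I1 RO
cycle 4: I1 EX
cycle 5: I1 WR R3
cycle 6: I2→ADD
cycle 7: I2 RO
cycle 9: I2 EX
cycle 10: I2 WR R6
cycle 11: I3→ADD
cycle 12: I3 RO
cycle 14: I3 EX
cycle 15: I3 WR R5
cycle 16: I4→LSU
cycle 17: I4 RO | I5→ADD
cycle 18: I4 EX | I5 RO
cycle 19: I4 WR R5
cycle 20: I5 EX
cycle 21: I5 WR R4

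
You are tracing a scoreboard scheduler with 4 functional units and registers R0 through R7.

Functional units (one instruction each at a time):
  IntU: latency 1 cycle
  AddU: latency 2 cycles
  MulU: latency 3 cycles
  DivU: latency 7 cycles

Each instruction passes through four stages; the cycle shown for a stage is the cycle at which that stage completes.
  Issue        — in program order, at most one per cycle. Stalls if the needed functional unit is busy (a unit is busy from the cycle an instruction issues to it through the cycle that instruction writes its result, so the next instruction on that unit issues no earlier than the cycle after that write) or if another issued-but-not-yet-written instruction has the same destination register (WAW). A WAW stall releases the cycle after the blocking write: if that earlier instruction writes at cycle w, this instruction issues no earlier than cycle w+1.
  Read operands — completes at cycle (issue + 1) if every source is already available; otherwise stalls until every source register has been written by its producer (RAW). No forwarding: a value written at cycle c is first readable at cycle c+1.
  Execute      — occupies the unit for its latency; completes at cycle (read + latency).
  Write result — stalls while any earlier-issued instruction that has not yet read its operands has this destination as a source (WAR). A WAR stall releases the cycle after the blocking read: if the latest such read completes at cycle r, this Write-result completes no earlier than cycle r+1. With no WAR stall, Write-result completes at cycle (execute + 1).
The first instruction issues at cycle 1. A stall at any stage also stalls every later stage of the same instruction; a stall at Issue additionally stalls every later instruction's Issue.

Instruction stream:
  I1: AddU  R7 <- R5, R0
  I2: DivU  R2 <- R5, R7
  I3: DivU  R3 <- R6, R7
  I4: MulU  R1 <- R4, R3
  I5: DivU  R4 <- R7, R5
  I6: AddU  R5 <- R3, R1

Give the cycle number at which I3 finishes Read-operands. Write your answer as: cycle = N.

  I1 | 1 | 2 | 4 | 5
  I2 | 2 | 6 | 13 | 14   RAW R7: wait I1 write@5
  I3 | 15 | 16 | 23 | 24   struct: DivU busy until I2 writes@14
  I4 | 16 | 25 | 28 | 29   RAW R3: wait I3 write@24
  I5 | 25 | 26 | 33 | 34   struct: DivU busy until I3 writes@24
  I6 | 26 | 30 | 32 | 33   RAW R1: wait I4 write@29

cycle = 16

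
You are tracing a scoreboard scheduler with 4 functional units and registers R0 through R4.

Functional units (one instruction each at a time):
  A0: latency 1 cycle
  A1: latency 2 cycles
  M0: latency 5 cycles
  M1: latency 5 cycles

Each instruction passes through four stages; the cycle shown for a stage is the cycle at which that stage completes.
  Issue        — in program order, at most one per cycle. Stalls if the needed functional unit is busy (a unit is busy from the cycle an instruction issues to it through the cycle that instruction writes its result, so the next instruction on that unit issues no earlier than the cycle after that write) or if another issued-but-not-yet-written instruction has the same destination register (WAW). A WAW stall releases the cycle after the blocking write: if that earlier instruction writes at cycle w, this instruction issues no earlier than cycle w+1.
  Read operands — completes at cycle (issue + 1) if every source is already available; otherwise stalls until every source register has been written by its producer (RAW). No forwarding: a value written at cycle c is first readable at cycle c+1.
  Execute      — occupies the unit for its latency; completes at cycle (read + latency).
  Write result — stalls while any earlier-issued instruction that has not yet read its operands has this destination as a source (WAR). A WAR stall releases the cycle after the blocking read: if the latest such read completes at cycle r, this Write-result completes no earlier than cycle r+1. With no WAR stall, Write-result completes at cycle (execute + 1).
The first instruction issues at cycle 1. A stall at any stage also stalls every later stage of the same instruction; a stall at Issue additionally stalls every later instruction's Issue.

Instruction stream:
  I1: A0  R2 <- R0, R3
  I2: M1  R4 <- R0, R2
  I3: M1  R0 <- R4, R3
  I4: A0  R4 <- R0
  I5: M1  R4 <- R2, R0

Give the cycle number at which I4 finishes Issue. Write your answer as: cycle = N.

cycle = 13

t=1  I1 issues→A0
t=2  I1 reads | I2 issues→M1
t=3  I1 exec-done
t=4  I1 writes R2
t=5  I2 reads
t=10  I2 exec-done
t=11  I2 writes R4
t=12  I3 issues→M1
t=13  I3 reads | I4 issues→A0
t=18  I3 exec-done
t=19  I3 writes R0
t=20  I4 reads
t=21  I4 exec-done
t=22  I4 writes R4
t=23  I5 issues→M1
t=24  I5 reads
t=29  I5 exec-done
t=30  I5 writes R4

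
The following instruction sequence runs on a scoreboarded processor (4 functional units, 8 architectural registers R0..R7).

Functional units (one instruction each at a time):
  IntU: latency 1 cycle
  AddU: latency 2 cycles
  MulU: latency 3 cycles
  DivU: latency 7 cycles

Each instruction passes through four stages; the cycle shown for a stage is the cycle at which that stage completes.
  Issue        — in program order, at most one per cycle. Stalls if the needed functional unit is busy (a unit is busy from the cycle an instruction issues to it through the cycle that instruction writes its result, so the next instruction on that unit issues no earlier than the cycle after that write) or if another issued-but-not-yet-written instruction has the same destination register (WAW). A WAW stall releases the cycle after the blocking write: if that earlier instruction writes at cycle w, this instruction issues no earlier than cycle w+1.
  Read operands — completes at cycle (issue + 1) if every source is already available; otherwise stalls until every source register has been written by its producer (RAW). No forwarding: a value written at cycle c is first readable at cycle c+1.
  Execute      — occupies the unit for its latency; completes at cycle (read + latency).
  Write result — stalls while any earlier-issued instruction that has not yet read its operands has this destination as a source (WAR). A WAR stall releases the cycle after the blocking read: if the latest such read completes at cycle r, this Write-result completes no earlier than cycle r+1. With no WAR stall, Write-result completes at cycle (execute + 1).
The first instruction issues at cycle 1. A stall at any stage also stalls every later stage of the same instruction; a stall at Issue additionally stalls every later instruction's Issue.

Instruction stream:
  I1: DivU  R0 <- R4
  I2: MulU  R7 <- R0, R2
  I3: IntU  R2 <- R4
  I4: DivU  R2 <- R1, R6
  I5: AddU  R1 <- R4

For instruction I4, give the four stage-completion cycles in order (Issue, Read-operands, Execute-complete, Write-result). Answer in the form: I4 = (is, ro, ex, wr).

I4 = (13, 14, 21, 22)

cycle 1: I1→DivU
cycle 2: I1 RO | I2→MulU
cycle 3: I3→IntU
cycle 4: I3 RO
cycle 5: I3 EX
cycle 9: I1 EX
cycle 10: I1 WR R0
cycle 11: I2 RO
cycle 12: I3 WR R2
cycle 13: I4→DivU
cycle 14: I2 EX | I4 RO | I5→AddU
cycle 15: I2 WR R7 | I5 RO
cycle 17: I5 EX
cycle 18: I5 WR R1
cycle 21: I4 EX
cycle 22: I4 WR R2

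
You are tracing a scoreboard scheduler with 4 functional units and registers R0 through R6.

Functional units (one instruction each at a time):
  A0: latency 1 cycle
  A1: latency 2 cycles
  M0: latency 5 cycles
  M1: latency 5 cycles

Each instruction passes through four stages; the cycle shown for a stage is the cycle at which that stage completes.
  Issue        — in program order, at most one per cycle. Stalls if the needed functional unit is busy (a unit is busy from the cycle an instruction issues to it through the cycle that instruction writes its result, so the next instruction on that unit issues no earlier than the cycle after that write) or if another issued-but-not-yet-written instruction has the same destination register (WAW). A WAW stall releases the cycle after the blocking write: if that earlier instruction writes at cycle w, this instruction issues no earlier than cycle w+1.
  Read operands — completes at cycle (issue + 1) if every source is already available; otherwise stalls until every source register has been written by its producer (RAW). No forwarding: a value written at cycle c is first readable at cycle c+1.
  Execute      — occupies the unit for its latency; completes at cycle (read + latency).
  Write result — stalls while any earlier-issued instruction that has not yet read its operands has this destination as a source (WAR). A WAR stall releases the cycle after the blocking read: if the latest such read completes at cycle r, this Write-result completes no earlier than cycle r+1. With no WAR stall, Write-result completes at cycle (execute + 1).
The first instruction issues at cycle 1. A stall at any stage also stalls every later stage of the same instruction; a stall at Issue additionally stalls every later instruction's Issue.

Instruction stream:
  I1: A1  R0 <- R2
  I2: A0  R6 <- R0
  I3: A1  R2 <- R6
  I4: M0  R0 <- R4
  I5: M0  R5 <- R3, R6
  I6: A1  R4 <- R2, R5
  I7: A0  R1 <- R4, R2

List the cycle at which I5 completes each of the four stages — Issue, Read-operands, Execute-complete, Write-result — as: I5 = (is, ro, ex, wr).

I5 = (15, 16, 21, 22)

c1: issue I1 (A1)
c2: I1 read-ops | issue I2 (A0)
c4: I1 finished on A1
c5: I1→R0
c6: I2 read-ops | issue I3 (A1)
c7: I2 finished on A0 | issue I4 (M0)
c8: I2→R6 | I4 read-ops
c9: I3 read-ops
c11: I3 finished on A1
c12: I3→R2
c13: I4 finished on M0
c14: I4→R0
c15: issue I5 (M0)
c16: I5 read-ops | issue I6 (A1)
c17: issue I7 (A0)
c21: I5 finished on M0
c22: I5→R5
c23: I6 read-ops
c25: I6 finished on A1
c26: I6→R4
c27: I7 read-ops
c28: I7 finished on A0
c29: I7→R1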